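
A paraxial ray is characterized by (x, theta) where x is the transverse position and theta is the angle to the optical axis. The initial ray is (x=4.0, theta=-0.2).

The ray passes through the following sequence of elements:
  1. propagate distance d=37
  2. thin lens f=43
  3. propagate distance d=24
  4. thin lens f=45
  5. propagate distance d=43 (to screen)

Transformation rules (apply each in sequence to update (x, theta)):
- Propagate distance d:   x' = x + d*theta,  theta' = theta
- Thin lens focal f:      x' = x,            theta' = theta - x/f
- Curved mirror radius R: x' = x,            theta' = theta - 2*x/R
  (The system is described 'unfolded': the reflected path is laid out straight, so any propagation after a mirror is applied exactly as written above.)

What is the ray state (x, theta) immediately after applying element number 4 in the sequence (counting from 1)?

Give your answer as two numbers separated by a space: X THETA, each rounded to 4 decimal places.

Answer: -6.3023 0.0191

Derivation:
Initial: x=4.0000 theta=-0.2000
After 1 (propagate distance d=37): x=-3.4000 theta=-0.2000
After 2 (thin lens f=43): x=-3.4000 theta=-26/215 (≈-0.1209)
After 3 (propagate distance d=24): x=-271/43 (≈-6.3023) theta=-26/215 (≈-0.1209)
After 4 (thin lens f=45): x=-271/43 (≈-6.3023) theta=37/1935 (≈0.0191)
Rounded to 4 decimal places: x = -6.3023, theta = 0.0191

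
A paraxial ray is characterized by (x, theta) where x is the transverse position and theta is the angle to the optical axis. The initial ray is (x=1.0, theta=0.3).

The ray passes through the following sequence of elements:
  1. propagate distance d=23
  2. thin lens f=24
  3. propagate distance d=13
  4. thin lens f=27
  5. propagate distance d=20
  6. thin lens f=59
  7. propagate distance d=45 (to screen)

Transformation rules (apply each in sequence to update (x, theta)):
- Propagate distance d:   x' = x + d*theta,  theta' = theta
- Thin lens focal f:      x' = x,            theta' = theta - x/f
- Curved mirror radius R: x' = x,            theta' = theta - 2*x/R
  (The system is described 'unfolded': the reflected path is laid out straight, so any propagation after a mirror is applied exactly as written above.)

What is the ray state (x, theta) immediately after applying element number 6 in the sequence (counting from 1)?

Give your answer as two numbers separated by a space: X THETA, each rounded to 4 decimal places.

Answer: 1.3665 -0.3309

Derivation:
Initial: x=1.0000 theta=0.3000
After 1 (propagate distance d=23): x=7.9000 theta=0.3000
After 2 (thin lens f=24): x=7.9000 theta=-7/240 (≈-0.0292)
After 3 (propagate distance d=13): x=361/48 (≈7.5208) theta=-7/240 (≈-0.0292)
After 4 (thin lens f=27): x=361/48 (≈7.5208) theta=-997/3240 (≈-0.3077)
After 5 (propagate distance d=20): x=1771/1296 (≈1.3665) theta=-997/3240 (≈-0.3077)
After 6 (thin lens f=59): x=1771/1296 (≈1.3665) theta=-42167/127440 (≈-0.3309)
Rounded to 4 decimal places: x = 1.3665, theta = -0.3309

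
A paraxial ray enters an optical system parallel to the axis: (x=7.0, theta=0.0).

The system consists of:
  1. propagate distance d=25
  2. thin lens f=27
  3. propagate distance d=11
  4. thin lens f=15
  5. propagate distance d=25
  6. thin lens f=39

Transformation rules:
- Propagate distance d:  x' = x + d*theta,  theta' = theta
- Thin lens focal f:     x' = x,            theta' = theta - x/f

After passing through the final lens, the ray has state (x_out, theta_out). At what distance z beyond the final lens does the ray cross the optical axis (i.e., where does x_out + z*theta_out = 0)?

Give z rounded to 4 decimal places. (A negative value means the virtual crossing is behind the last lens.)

Initial: x=7.0000 theta=0.0000
After 1 (propagate distance d=25): x=7.0000 theta=0.0000
After 2 (thin lens f=27): x=7.0000 theta=-7/27 (≈-0.2593)
After 3 (propagate distance d=11): x=112/27 (≈4.1481) theta=-7/27 (≈-0.2593)
After 4 (thin lens f=15): x=112/27 (≈4.1481) theta=-217/405 (≈-0.5358)
After 5 (propagate distance d=25): x=-749/81 (≈-9.2469) theta=-217/405 (≈-0.5358)
After 6 (thin lens f=39): x=-749/81 (≈-9.2469) theta=-4718/15795 (≈-0.2987)
z_focus = -x_out/theta_out = -(-749/81)/(-4718/15795) = -20865/674 ≈ -30.9570
Rounded to 4 decimal places: z = -30.9570

Answer: -30.9570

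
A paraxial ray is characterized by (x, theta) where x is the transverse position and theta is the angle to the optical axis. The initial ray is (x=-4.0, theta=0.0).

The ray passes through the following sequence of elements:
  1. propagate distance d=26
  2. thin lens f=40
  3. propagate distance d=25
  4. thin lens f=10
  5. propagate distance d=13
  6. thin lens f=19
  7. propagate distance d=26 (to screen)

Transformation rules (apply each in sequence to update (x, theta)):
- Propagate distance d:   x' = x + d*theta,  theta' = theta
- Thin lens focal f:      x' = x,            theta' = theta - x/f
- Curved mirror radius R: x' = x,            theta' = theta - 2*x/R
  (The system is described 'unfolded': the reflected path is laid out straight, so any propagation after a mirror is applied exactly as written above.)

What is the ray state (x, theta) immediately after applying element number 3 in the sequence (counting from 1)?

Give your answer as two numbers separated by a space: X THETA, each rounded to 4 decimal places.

Initial: x=-4.0000 theta=0.0000
After 1 (propagate distance d=26): x=-4.0000 theta=0.0000
After 2 (thin lens f=40): x=-4.0000 theta=0.1000
After 3 (propagate distance d=25): x=-1.5000 theta=0.1000
Rounded to 4 decimal places: x = -1.5000, theta = 0.1000

Answer: -1.5000 0.1000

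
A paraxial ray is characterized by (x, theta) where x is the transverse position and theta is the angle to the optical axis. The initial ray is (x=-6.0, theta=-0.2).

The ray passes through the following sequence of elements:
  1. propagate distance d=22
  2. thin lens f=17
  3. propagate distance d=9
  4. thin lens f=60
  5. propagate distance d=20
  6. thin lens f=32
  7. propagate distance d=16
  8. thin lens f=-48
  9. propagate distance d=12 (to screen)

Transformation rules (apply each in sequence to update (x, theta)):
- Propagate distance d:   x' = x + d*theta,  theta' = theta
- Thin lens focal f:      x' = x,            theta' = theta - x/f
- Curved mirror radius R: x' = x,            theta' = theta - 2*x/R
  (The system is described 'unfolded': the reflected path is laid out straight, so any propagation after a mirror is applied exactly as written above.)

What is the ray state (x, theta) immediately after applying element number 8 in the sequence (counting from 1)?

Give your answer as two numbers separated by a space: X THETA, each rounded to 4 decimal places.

Answer: 10.2596 0.6192

Derivation:
Initial: x=-6.0000 theta=-0.2000
After 1 (propagate distance d=22): x=-10.4000 theta=-0.2000
After 2 (thin lens f=17): x=-10.4000 theta=7/17 (≈0.4118)
After 3 (propagate distance d=9): x=-569/85 (≈-6.6941) theta=7/17 (≈0.4118)
After 4 (thin lens f=60): x=-569/85 (≈-6.6941) theta=157/300 (≈0.5233)
After 5 (propagate distance d=20): x=962/255 (≈3.7725) theta=157/300 (≈0.5233)
After 6 (thin lens f=32): x=962/255 (≈3.7725) theta=2757/6800 (≈0.4054)
After 7 (propagate distance d=16): x=13081/1275 (≈10.2596) theta=2757/6800 (≈0.4054)
After 8 (thin lens f=-48): x=13081/1275 (≈10.2596) theta=18947/30600 (≈0.6192)
Rounded to 4 decimal places: x = 10.2596, theta = 0.6192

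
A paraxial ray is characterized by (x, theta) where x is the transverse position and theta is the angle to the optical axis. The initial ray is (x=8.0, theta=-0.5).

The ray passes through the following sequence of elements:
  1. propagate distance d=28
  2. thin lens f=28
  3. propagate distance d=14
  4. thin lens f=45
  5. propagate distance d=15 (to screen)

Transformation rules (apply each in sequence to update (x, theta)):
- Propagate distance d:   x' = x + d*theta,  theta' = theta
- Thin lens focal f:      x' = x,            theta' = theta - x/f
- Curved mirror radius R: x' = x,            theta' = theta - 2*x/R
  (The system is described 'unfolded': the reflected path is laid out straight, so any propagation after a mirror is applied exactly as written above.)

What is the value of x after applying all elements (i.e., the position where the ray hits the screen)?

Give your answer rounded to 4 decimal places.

Initial: x=8.0000 theta=-0.5000
After 1 (propagate distance d=28): x=-6.0000 theta=-0.5000
After 2 (thin lens f=28): x=-6.0000 theta=-2/7 (≈-0.2857)
After 3 (propagate distance d=14): x=-10.0000 theta=-2/7 (≈-0.2857)
After 4 (thin lens f=45): x=-10.0000 theta=-4/63 (≈-0.0635)
After 5 (propagate distance d=15 (to screen)): x=-230/21 (≈-10.9524) theta=-4/63 (≈-0.0635)
Rounded to 4 decimal places: x = -10.9524

Answer: -10.9524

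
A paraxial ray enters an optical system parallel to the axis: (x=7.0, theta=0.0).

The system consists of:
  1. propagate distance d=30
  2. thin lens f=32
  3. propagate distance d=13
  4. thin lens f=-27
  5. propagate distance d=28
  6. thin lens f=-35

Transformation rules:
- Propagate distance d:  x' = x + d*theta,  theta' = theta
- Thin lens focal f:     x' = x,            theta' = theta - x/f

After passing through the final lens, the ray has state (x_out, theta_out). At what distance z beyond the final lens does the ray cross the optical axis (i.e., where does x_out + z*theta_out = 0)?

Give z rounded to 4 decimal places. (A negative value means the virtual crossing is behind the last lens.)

Answer: -1123.8889

Derivation:
Initial: x=7.0000 theta=0.0000
After 1 (propagate distance d=30): x=7.0000 theta=0.0000
After 2 (thin lens f=32): x=7.0000 theta=-7/32 (≈-0.2188)
After 3 (propagate distance d=13): x=133/32 (≈4.1563) theta=-7/32 (≈-0.2188)
After 4 (thin lens f=-27): x=133/32 (≈4.1563) theta=-7/108 (≈-0.0648)
After 5 (propagate distance d=28): x=2023/864 (≈2.3414) theta=-7/108 (≈-0.0648)
After 6 (thin lens f=-35): x=2023/864 (≈2.3414) theta=1/480 (≈0.0021)
z_focus = -x_out/theta_out = -(2023/864)/(1/480) = -10115/9 ≈ -1123.8889
Rounded to 4 decimal places: z = -1123.8889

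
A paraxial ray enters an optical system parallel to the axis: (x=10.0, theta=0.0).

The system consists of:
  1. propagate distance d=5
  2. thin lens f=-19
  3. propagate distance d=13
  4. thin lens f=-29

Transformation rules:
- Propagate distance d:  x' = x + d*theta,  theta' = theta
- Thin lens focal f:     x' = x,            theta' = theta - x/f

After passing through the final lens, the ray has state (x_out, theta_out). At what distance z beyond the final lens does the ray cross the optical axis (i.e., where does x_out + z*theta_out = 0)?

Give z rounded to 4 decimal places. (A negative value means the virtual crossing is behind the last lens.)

Answer: -15.2131

Derivation:
Initial: x=10.0000 theta=0.0000
After 1 (propagate distance d=5): x=10.0000 theta=0.0000
After 2 (thin lens f=-19): x=10.0000 theta=10/19 (≈0.5263)
After 3 (propagate distance d=13): x=320/19 (≈16.8421) theta=10/19 (≈0.5263)
After 4 (thin lens f=-29): x=320/19 (≈16.8421) theta=610/551 (≈1.1071)
z_focus = -x_out/theta_out = -(320/19)/(610/551) = -928/61 ≈ -15.2131
Rounded to 4 decimal places: z = -15.2131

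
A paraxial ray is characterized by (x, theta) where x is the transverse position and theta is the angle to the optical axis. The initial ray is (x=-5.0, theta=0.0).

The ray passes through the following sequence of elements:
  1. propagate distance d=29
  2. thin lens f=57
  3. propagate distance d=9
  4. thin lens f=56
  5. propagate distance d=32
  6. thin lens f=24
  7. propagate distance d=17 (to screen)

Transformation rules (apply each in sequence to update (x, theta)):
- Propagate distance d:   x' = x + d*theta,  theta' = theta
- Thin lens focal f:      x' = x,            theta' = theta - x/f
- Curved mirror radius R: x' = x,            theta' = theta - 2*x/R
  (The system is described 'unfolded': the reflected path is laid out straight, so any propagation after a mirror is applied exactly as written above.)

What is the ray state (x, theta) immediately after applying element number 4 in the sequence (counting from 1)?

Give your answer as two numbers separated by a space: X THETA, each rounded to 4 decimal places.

Initial: x=-5.0000 theta=0.0000
After 1 (propagate distance d=29): x=-5.0000 theta=0.0000
After 2 (thin lens f=57): x=-5.0000 theta=5/57 (≈0.0877)
After 3 (propagate distance d=9): x=-80/19 (≈-4.2105) theta=5/57 (≈0.0877)
After 4 (thin lens f=56): x=-80/19 (≈-4.2105) theta=65/399 (≈0.1629)
Rounded to 4 decimal places: x = -4.2105, theta = 0.1629

Answer: -4.2105 0.1629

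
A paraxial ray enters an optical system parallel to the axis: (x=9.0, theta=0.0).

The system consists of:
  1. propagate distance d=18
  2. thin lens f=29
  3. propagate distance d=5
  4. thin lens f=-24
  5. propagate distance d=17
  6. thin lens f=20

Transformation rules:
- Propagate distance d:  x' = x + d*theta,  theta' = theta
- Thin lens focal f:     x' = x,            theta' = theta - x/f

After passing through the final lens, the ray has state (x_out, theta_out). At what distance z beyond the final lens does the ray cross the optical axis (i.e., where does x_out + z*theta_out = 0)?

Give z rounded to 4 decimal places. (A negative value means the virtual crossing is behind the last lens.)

Initial: x=9.0000 theta=0.0000
After 1 (propagate distance d=18): x=9.0000 theta=0.0000
After 2 (thin lens f=29): x=9.0000 theta=-9/29 (≈-0.3103)
After 3 (propagate distance d=5): x=216/29 (≈7.4483) theta=-9/29 (≈-0.3103)
After 4 (thin lens f=-24): x=216/29 (≈7.4483) theta=0.0000
After 5 (propagate distance d=17): x=216/29 (≈7.4483) theta=0.0000
After 6 (thin lens f=20): x=216/29 (≈7.4483) theta=-54/145 (≈-0.3724)
z_focus = -x_out/theta_out = -(216/29)/(-54/145) = 20.0000
Rounded to 4 decimal places: z = 20.0000

Answer: 20.0000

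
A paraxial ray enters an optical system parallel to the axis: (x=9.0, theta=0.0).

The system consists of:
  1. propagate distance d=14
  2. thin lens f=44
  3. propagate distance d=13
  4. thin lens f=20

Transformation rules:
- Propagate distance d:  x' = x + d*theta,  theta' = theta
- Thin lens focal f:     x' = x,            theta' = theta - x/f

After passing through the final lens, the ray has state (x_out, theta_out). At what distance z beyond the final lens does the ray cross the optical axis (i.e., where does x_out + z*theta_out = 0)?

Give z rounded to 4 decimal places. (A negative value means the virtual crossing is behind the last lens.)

Initial: x=9.0000 theta=0.0000
After 1 (propagate distance d=14): x=9.0000 theta=0.0000
After 2 (thin lens f=44): x=9.0000 theta=-9/44 (≈-0.2045)
After 3 (propagate distance d=13): x=279/44 (≈6.3409) theta=-9/44 (≈-0.2045)
After 4 (thin lens f=20): x=279/44 (≈6.3409) theta=-459/880 (≈-0.5216)
z_focus = -x_out/theta_out = -(279/44)/(-459/880) = 620/51 ≈ 12.1569
Rounded to 4 decimal places: z = 12.1569

Answer: 12.1569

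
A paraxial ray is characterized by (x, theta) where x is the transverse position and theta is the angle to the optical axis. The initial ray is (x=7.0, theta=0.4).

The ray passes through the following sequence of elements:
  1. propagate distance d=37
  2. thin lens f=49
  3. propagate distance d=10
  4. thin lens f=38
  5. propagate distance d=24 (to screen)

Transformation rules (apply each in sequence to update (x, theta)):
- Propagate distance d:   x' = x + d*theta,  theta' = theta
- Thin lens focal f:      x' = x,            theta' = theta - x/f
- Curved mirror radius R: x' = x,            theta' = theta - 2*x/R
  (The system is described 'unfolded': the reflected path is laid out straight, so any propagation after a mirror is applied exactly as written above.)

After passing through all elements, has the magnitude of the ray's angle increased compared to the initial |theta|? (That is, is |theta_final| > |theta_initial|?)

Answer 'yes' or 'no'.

Initial: x=7.0000 theta=0.4000
After 1 (propagate distance d=37): x=21.8000 theta=0.4000
After 2 (thin lens f=49): x=21.8000 theta=-11/245 (≈-0.0449)
After 3 (propagate distance d=10): x=5231/245 (≈21.3510) theta=-11/245 (≈-0.0449)
After 4 (thin lens f=38): x=5231/245 (≈21.3510) theta=-807/1330 (≈-0.6068)
After 5 (propagate distance d=24 (to screen)): x=31601/4655 (≈6.7886) theta=-807/1330 (≈-0.6068)
|theta_initial|=0.4000 |theta_final|=807/1330 (≈0.6068) -> increased

Answer: yes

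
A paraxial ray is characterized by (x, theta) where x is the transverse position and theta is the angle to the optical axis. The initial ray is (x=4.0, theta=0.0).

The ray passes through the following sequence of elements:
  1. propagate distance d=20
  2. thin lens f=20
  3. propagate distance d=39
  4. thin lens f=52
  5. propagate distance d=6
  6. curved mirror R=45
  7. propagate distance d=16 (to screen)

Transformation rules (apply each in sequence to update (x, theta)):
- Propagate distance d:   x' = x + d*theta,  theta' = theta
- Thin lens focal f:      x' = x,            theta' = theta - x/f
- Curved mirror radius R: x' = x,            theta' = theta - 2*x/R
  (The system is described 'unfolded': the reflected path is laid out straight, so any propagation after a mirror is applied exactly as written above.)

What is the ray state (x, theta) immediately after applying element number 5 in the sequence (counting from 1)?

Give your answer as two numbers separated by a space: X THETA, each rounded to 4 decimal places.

Answer: -4.5615 -0.1269

Derivation:
Initial: x=4.0000 theta=0.0000
After 1 (propagate distance d=20): x=4.0000 theta=0.0000
After 2 (thin lens f=20): x=4.0000 theta=-0.2000
After 3 (propagate distance d=39): x=-3.8000 theta=-0.2000
After 4 (thin lens f=52): x=-3.8000 theta=-33/260 (≈-0.1269)
After 5 (propagate distance d=6): x=-593/130 (≈-4.5615) theta=-33/260 (≈-0.1269)
Rounded to 4 decimal places: x = -4.5615, theta = -0.1269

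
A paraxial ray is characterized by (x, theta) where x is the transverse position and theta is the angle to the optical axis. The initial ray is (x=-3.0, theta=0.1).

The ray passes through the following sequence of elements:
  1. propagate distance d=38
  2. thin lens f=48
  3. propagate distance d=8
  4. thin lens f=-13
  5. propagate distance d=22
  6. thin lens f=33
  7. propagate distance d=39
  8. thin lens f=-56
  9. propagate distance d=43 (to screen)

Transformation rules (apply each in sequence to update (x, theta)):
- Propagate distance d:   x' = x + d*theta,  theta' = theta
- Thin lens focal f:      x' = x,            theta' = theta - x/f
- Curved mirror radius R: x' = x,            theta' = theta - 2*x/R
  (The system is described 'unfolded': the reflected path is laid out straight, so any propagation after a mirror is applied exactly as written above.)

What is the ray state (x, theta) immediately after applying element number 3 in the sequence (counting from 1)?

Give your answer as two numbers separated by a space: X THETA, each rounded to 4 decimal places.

Answer: 1.4667 0.0833

Derivation:
Initial: x=-3.0000 theta=0.1000
After 1 (propagate distance d=38): x=0.8000 theta=0.1000
After 2 (thin lens f=48): x=0.8000 theta=1/12 (≈0.0833)
After 3 (propagate distance d=8): x=22/15 (≈1.4667) theta=1/12 (≈0.0833)
Rounded to 4 decimal places: x = 1.4667, theta = 0.0833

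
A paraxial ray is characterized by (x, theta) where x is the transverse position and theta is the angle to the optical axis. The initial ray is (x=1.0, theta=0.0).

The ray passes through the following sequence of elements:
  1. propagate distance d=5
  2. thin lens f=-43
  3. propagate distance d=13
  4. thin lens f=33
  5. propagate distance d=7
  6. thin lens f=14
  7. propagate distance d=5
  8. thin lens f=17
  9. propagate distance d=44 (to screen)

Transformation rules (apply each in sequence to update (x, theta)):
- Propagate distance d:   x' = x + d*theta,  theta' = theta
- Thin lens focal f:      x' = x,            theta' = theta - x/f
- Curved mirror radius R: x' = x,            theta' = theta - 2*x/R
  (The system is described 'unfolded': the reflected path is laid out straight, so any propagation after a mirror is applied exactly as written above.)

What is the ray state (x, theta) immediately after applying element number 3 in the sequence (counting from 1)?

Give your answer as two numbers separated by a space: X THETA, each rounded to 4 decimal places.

Initial: x=1.0000 theta=0.0000
After 1 (propagate distance d=5): x=1.0000 theta=0.0000
After 2 (thin lens f=-43): x=1.0000 theta=1/43 (≈0.0233)
After 3 (propagate distance d=13): x=56/43 (≈1.3023) theta=1/43 (≈0.0233)
Rounded to 4 decimal places: x = 1.3023, theta = 0.0233

Answer: 1.3023 0.0233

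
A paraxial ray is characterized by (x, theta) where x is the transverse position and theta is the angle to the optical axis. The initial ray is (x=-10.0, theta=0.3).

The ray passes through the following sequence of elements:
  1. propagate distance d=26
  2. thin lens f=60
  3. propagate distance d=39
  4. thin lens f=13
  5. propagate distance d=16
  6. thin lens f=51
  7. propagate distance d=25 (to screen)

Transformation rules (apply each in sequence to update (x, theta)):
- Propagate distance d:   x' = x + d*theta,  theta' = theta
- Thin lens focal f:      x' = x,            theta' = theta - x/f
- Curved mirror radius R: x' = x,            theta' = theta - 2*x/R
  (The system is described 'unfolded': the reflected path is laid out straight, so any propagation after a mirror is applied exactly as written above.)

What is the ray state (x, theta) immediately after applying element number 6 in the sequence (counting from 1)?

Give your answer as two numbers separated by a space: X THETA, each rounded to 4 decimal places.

Answer: 2.8644 -0.5603

Derivation:
Initial: x=-10.0000 theta=0.3000
After 1 (propagate distance d=26): x=-2.2000 theta=0.3000
After 2 (thin lens f=60): x=-2.2000 theta=101/300 (≈0.3367)
After 3 (propagate distance d=39): x=10.9300 theta=101/300 (≈0.3367)
After 4 (thin lens f=13): x=10.9300 theta=-983/1950 (≈-0.5041)
After 5 (propagate distance d=16): x=11171/3900 (≈2.8644) theta=-983/1950 (≈-0.5041)
After 6 (thin lens f=51): x=11171/3900 (≈2.8644) theta=-111437/198900 (≈-0.5603)
Rounded to 4 decimal places: x = 2.8644, theta = -0.5603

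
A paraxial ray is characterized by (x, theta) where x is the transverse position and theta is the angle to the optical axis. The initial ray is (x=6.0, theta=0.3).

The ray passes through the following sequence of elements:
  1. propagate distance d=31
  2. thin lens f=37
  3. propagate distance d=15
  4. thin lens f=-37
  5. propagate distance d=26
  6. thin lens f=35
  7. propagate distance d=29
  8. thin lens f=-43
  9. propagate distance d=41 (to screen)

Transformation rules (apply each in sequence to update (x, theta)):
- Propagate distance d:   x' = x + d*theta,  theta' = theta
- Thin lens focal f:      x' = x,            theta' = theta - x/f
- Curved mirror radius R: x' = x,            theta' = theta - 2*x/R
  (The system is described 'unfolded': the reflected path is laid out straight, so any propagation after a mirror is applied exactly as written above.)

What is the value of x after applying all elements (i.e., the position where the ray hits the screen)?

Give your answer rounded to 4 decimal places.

Answer: 7.9027

Derivation:
Initial: x=6.0000 theta=0.3000
After 1 (propagate distance d=31): x=15.3000 theta=0.3000
After 2 (thin lens f=37): x=15.3000 theta=-21/185 (≈-0.1135)
After 3 (propagate distance d=15): x=5031/370 (≈13.5973) theta=-21/185 (≈-0.1135)
After 4 (thin lens f=-37): x=5031/370 (≈13.5973) theta=3477/13690 (≈0.2540)
After 5 (propagate distance d=26): x=276549/13690 (≈20.2008) theta=3477/13690 (≈0.2540)
After 6 (thin lens f=35): x=276549/13690 (≈20.2008) theta=-11061/34225 (≈-0.3232)
After 7 (propagate distance d=29): x=741207/68450 (≈10.8284) theta=-11061/34225 (≈-0.3232)
After 8 (thin lens f=-43): x=741207/68450 (≈10.8284) theta=-210039/2943350 (≈-0.0714)
After 9 (propagate distance d=41 (to screen)): x=11630151/1471675 (≈7.9027) theta=-210039/2943350 (≈-0.0714)
Rounded to 4 decimal places: x = 7.9027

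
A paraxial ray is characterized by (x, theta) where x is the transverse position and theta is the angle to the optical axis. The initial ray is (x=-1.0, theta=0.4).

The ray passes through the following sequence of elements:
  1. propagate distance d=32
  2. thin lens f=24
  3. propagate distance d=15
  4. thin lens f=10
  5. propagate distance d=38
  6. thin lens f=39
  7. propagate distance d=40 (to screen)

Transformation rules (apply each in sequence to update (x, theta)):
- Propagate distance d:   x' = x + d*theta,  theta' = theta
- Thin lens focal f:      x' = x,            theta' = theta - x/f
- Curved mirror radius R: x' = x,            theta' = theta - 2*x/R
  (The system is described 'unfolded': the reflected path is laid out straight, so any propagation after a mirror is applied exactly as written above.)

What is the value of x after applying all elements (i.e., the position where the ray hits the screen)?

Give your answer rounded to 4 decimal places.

Initial: x=-1.0000 theta=0.4000
After 1 (propagate distance d=32): x=11.8000 theta=0.4000
After 2 (thin lens f=24): x=11.8000 theta=-11/120 (≈-0.0917)
After 3 (propagate distance d=15): x=10.4250 theta=-11/120 (≈-0.0917)
After 4 (thin lens f=10): x=10.4250 theta=-1361/1200 (≈-1.1342)
After 5 (propagate distance d=38): x=-4901/150 (≈-32.6733) theta=-1361/1200 (≈-1.1342)
After 6 (thin lens f=39): x=-4901/150 (≈-32.6733) theta=-1067/3600 (≈-0.2964)
After 7 (propagate distance d=40 (to screen)): x=-10019/225 (≈-44.5289) theta=-1067/3600 (≈-0.2964)
Rounded to 4 decimal places: x = -44.5289

Answer: -44.5289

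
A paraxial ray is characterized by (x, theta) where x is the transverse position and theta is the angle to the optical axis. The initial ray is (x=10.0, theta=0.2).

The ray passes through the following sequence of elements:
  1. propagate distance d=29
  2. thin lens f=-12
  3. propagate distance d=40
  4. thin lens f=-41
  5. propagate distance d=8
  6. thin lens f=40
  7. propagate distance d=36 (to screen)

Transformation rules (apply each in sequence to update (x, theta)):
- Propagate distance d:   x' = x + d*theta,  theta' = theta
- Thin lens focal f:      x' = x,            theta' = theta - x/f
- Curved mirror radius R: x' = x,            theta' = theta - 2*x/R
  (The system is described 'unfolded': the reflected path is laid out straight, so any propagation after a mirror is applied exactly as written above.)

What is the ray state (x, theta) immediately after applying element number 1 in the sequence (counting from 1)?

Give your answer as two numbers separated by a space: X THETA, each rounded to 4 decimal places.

Initial: x=10.0000 theta=0.2000
After 1 (propagate distance d=29): x=15.8000 theta=0.2000
Rounded to 4 decimal places: x = 15.8000, theta = 0.2000

Answer: 15.8000 0.2000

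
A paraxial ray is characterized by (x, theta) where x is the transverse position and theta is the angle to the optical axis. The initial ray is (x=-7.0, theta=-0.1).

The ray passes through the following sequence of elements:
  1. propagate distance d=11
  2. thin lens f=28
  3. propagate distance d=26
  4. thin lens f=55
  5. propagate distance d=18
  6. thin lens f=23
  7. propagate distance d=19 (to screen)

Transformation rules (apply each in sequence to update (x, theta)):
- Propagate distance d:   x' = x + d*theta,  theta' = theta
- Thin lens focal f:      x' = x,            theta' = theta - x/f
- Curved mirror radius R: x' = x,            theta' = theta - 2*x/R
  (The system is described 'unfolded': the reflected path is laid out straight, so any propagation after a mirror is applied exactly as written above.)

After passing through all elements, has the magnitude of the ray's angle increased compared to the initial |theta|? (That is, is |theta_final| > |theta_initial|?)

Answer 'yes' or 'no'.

Answer: yes

Derivation:
Initial: x=-7.0000 theta=-0.1000
After 1 (propagate distance d=11): x=-8.1000 theta=-0.1000
After 2 (thin lens f=28): x=-8.1000 theta=53/280 (≈0.1893)
After 3 (propagate distance d=26): x=-89/28 (≈-3.1786) theta=53/280 (≈0.1893)
After 4 (thin lens f=55): x=-89/28 (≈-3.1786) theta=761/3080 (≈0.2471)
After 5 (propagate distance d=18): x=977/770 (≈1.2688) theta=761/3080 (≈0.2471)
After 6 (thin lens f=23): x=977/770 (≈1.2688) theta=2719/14168 (≈0.1919)
After 7 (propagate distance d=19 (to screen)): x=348189/70840 (≈4.9151) theta=2719/14168 (≈0.1919)
|theta_initial|=0.1000 |theta_final|=2719/14168 (≈0.1919) -> increased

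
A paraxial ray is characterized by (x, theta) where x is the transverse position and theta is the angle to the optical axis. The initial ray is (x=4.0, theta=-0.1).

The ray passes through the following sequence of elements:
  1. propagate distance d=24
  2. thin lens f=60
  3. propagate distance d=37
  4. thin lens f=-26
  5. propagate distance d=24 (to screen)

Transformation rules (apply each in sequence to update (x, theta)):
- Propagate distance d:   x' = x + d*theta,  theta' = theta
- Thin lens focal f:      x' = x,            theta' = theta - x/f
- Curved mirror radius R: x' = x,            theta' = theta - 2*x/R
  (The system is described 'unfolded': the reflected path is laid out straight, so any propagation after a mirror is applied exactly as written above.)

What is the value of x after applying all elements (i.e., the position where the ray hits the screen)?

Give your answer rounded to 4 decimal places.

Initial: x=4.0000 theta=-0.1000
After 1 (propagate distance d=24): x=1.6000 theta=-0.1000
After 2 (thin lens f=60): x=1.6000 theta=-19/150 (≈-0.1267)
After 3 (propagate distance d=37): x=-463/150 (≈-3.0867) theta=-19/150 (≈-0.1267)
After 4 (thin lens f=-26): x=-463/150 (≈-3.0867) theta=-319/1300 (≈-0.2454)
After 5 (propagate distance d=24 (to screen)): x=-17503/1950 (≈-8.9759) theta=-319/1300 (≈-0.2454)
Rounded to 4 decimal places: x = -8.9759

Answer: -8.9759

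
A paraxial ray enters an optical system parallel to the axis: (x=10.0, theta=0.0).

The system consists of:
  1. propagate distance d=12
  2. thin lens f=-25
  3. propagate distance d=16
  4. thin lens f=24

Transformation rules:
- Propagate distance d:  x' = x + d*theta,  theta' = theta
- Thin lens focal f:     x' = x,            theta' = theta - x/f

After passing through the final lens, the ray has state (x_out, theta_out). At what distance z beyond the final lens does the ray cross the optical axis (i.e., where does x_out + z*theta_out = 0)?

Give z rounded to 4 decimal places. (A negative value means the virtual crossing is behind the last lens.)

Answer: 57.8824

Derivation:
Initial: x=10.0000 theta=0.0000
After 1 (propagate distance d=12): x=10.0000 theta=0.0000
After 2 (thin lens f=-25): x=10.0000 theta=0.4000
After 3 (propagate distance d=16): x=16.4000 theta=0.4000
After 4 (thin lens f=24): x=16.4000 theta=-17/60 (≈-0.2833)
z_focus = -x_out/theta_out = -(16.4000)/(-17/60) = 984/17 ≈ 57.8824
Rounded to 4 decimal places: z = 57.8824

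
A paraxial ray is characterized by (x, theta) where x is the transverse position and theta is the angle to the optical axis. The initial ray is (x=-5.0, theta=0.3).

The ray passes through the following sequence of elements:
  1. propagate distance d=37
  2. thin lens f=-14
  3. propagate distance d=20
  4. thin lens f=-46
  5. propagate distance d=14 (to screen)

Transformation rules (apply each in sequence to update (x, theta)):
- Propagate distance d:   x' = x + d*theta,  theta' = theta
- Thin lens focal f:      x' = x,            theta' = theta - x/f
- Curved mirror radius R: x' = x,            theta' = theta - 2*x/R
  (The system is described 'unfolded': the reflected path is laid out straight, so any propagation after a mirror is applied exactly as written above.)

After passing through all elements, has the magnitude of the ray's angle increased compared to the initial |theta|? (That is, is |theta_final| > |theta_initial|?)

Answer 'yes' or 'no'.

Answer: yes

Derivation:
Initial: x=-5.0000 theta=0.3000
After 1 (propagate distance d=37): x=6.1000 theta=0.3000
After 2 (thin lens f=-14): x=6.1000 theta=103/140 (≈0.7357)
After 3 (propagate distance d=20): x=1457/70 (≈20.8143) theta=103/140 (≈0.7357)
After 4 (thin lens f=-46): x=1457/70 (≈20.8143) theta=1913/1610 (≈1.1882)
After 5 (propagate distance d=14 (to screen)): x=60293/1610 (≈37.4491) theta=1913/1610 (≈1.1882)
|theta_initial|=0.3000 |theta_final|=1913/1610 (≈1.1882) -> increased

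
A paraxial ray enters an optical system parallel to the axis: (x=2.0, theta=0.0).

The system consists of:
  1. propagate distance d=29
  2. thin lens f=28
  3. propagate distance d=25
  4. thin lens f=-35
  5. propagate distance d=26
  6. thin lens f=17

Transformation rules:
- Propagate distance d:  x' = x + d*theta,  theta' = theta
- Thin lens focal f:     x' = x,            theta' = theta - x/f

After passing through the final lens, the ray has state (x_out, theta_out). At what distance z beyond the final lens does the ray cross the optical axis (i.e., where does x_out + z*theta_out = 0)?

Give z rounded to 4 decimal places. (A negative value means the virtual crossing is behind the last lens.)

Answer: 67.5355

Derivation:
Initial: x=2.0000 theta=0.0000
After 1 (propagate distance d=29): x=2.0000 theta=0.0000
After 2 (thin lens f=28): x=2.0000 theta=-1/14 (≈-0.0714)
After 3 (propagate distance d=25): x=3/14 (≈0.2143) theta=-1/14 (≈-0.0714)
After 4 (thin lens f=-35): x=3/14 (≈0.2143) theta=-16/245 (≈-0.0653)
After 5 (propagate distance d=26): x=-727/490 (≈-1.4837) theta=-16/245 (≈-0.0653)
After 6 (thin lens f=17): x=-727/490 (≈-1.4837) theta=183/8330 (≈0.0220)
z_focus = -x_out/theta_out = -(-727/490)/(183/8330) = 12359/183 ≈ 67.5355
Rounded to 4 decimal places: z = 67.5355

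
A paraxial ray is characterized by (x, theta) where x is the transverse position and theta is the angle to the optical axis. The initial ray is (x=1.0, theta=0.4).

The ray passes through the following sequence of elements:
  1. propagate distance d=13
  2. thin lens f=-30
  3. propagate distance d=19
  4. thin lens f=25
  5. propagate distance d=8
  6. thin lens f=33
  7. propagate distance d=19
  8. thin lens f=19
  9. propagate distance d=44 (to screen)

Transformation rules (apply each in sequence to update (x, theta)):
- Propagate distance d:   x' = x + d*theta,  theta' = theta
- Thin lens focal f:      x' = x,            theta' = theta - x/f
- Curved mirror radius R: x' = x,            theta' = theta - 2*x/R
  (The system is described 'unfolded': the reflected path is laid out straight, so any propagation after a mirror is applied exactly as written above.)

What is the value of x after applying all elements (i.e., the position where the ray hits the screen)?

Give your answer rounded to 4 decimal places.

Initial: x=1.0000 theta=0.4000
After 1 (propagate distance d=13): x=6.2000 theta=0.4000
After 2 (thin lens f=-30): x=6.2000 theta=91/150 (≈0.6067)
After 3 (propagate distance d=19): x=2659/150 (≈17.7267) theta=91/150 (≈0.6067)
After 4 (thin lens f=25): x=2659/150 (≈17.7267) theta=-0.1024
After 5 (propagate distance d=8): x=63403/3750 (≈16.9075) theta=-0.1024
After 6 (thin lens f=33): x=63403/3750 (≈16.9075) theta=-3043/4950 (≈-0.6147)
After 7 (propagate distance d=19): x=323437/61875 (≈5.2273) theta=-3043/4950 (≈-0.6147)
After 8 (thin lens f=19): x=323437/61875 (≈5.2273) theta=-3337/3750 (≈-0.8899)
After 9 (propagate distance d=44 (to screen)): x=-83969/2475 (≈-33.9269) theta=-3337/3750 (≈-0.8899)
Rounded to 4 decimal places: x = -33.9269

Answer: -33.9269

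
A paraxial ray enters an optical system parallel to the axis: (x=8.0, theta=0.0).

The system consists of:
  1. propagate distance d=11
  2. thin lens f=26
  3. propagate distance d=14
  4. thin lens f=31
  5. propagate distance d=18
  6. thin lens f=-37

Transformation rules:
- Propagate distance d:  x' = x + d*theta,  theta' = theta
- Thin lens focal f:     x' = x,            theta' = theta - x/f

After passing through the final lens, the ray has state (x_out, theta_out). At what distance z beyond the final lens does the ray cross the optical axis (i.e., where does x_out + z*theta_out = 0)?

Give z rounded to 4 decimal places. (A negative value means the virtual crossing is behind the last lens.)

Initial: x=8.0000 theta=0.0000
After 1 (propagate distance d=11): x=8.0000 theta=0.0000
After 2 (thin lens f=26): x=8.0000 theta=-4/13 (≈-0.3077)
After 3 (propagate distance d=14): x=48/13 (≈3.6923) theta=-4/13 (≈-0.3077)
After 4 (thin lens f=31): x=48/13 (≈3.6923) theta=-172/403 (≈-0.4268)
After 5 (propagate distance d=18): x=-1608/403 (≈-3.9901) theta=-172/403 (≈-0.4268)
After 6 (thin lens f=-37): x=-1608/403 (≈-3.9901) theta=-7972/14911 (≈-0.5346)
z_focus = -x_out/theta_out = -(-1608/403)/(-7972/14911) = -14874/1993 ≈ -7.4631
Rounded to 4 decimal places: z = -7.4631

Answer: -7.4631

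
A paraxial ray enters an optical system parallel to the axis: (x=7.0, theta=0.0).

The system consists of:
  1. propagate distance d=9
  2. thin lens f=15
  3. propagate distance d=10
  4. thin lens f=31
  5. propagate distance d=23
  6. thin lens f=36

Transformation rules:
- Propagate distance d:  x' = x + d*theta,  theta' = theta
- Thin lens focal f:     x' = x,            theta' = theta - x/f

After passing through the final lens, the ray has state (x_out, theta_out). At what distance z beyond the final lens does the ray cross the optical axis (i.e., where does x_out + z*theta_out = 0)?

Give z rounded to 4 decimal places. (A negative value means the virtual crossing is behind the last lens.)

Initial: x=7.0000 theta=0.0000
After 1 (propagate distance d=9): x=7.0000 theta=0.0000
After 2 (thin lens f=15): x=7.0000 theta=-7/15 (≈-0.4667)
After 3 (propagate distance d=10): x=7/3 (≈2.3333) theta=-7/15 (≈-0.4667)
After 4 (thin lens f=31): x=7/3 (≈2.3333) theta=-84/155 (≈-0.5419)
After 5 (propagate distance d=23): x=-4711/465 (≈-10.1312) theta=-84/155 (≈-0.5419)
After 6 (thin lens f=36): x=-4711/465 (≈-10.1312) theta=-4361/16740 (≈-0.2605)
z_focus = -x_out/theta_out = -(-4711/465)/(-4361/16740) = -24228/623 ≈ -38.8892
Rounded to 4 decimal places: z = -38.8892

Answer: -38.8892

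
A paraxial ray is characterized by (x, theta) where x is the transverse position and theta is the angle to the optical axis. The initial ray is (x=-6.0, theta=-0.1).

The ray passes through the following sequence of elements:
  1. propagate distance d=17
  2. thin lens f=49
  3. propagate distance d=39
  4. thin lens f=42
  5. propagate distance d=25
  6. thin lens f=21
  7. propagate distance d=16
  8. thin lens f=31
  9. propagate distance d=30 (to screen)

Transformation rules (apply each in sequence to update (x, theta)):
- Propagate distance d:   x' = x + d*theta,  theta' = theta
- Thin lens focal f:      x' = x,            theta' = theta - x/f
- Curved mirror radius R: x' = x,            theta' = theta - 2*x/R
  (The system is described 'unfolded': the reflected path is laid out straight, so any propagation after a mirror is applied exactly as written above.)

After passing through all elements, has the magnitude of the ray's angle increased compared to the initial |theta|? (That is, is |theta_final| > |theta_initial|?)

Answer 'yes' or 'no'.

Initial: x=-6.0000 theta=-0.1000
After 1 (propagate distance d=17): x=-7.7000 theta=-0.1000
After 2 (thin lens f=49): x=-7.7000 theta=2/35 (≈0.0571)
After 3 (propagate distance d=39): x=-383/70 (≈-5.4714) theta=2/35 (≈0.0571)
After 4 (thin lens f=42): x=-383/70 (≈-5.4714) theta=551/2940 (≈0.1874)
After 5 (propagate distance d=25): x=-2311/2940 (≈-0.7861) theta=551/2940 (≈0.1874)
After 6 (thin lens f=21): x=-2311/2940 (≈-0.7861) theta=6941/30870 (≈0.2248)
After 7 (propagate distance d=16): x=173581/61740 (≈2.8115) theta=6941/30870 (≈0.2248)
After 8 (thin lens f=31): x=173581/61740 (≈2.8115) theta=28529/212660 (≈0.1342)
After 9 (propagate distance d=30 (to screen)): x=13083841/1913940 (≈6.8361) theta=28529/212660 (≈0.1342)
|theta_initial|=0.1000 |theta_final|=28529/212660 (≈0.1342) -> increased

Answer: yes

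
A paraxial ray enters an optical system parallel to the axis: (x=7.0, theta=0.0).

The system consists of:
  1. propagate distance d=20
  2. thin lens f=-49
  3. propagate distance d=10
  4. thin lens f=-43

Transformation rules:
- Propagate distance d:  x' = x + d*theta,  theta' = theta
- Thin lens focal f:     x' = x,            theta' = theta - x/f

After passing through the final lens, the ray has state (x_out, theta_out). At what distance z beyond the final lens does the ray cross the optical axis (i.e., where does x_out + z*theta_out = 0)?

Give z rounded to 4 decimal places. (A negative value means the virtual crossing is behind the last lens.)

Initial: x=7.0000 theta=0.0000
After 1 (propagate distance d=20): x=7.0000 theta=0.0000
After 2 (thin lens f=-49): x=7.0000 theta=1/7 (≈0.1429)
After 3 (propagate distance d=10): x=59/7 (≈8.4286) theta=1/7 (≈0.1429)
After 4 (thin lens f=-43): x=59/7 (≈8.4286) theta=102/301 (≈0.3389)
z_focus = -x_out/theta_out = -(59/7)/(102/301) = -2537/102 ≈ -24.8725
Rounded to 4 decimal places: z = -24.8725

Answer: -24.8725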